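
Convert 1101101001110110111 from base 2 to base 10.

Sum of powers of 2 for each 1-bit:
2^0 + 2^1 + 2^2 + 2^4 + 2^5 + 2^7 + 2^8 + 2^9 + 2^12 + 2^14 + 2^15 + 2^17 + 2^18
= 1 + 2 + 4 + 16 + 32 + 128 + 256 + 512 + 4096 + 16384 + 32768 + 131072 + 262144
= 447415



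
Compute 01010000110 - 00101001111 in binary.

Method 1 - Direct subtraction (column by column from the right: bit − bit − borrow-in; if negative, add 2 and borrow 1 from the next column):
borrow: 01011111110
        01010000110
-       00101001111
-------------------
        00100110111

Method 2 - Add two's complement:
Two's complement of 00101001111: invert → 11010110000, add 1 → 11010110001
  01010000110
+ 11010110001
-------------
 100100110111  (end carry out of the top bit = 1)
Discarding the end carry: 00100110111
Decimal check:
  01010000110 = 512 + 128 + 4 + 2 = 646
  00101001111 = 256 + 64 + 8 + 4 + 2 + 1 = 335
  646 - 335 = 311, and 00100110111 = 256 + 32 + 16 + 4 + 2 + 1 = 311 ✓



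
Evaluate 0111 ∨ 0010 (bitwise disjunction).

OR: 1 when either bit is 1
  0111
| 0010
------
  0111
Decimal: 7 | 2 = 7



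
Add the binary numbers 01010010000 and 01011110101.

Add column by column from the right: bit + bit + carry-in; write the sum mod 2, carry 1 when the sum is 2 or 3.
carry:  10111100000
        01010010000
+       01011110101
-------------------
       010110000101
(the carry out of the leftmost column, 0, becomes the leading bit)
Decimal check:
  01010010000 = 512 + 128 + 16 = 656
  01011110101 = 512 + 128 + 64 + 32 + 16 + 4 + 1 = 757
  656 + 757 = 1413, and 010110000101 = 1024 + 256 + 128 + 4 + 1 = 1413 ✓



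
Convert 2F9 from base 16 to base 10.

Expand by place value (powers of 16):
Digit values: F = 15
2F9 = 2 × 16^2 + 15 × 16^1 + 9 × 16^0
= 2 × 256 + 15 × 16 + 9 × 1
= 512 + 240 + 9
= 761



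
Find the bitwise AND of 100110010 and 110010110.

AND: 1 only when both bits are 1
  100110010
& 110010110
-----------
  100010010
Decimal: 306 & 406 = 274



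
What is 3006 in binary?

Using repeated division by 2:
3006 ÷ 2 = 1503 remainder 0
1503 ÷ 2 = 751 remainder 1
751 ÷ 2 = 375 remainder 1
375 ÷ 2 = 187 remainder 1
187 ÷ 2 = 93 remainder 1
93 ÷ 2 = 46 remainder 1
46 ÷ 2 = 23 remainder 0
23 ÷ 2 = 11 remainder 1
11 ÷ 2 = 5 remainder 1
5 ÷ 2 = 2 remainder 1
2 ÷ 2 = 1 remainder 0
1 ÷ 2 = 0 remainder 1
Reading remainders bottom to top: 101110111110



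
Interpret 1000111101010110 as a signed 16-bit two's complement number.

Binary: 1000111101010110
Sign bit: 1 (negative)
Invert: 0111000010101001
Add 1:  0111000010101010
Magnitude: 0111000010101010 = 16384 + 8192 + 4096 + 128 + 32 + 8 + 2 = 28842
Value: -28842



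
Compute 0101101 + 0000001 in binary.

Add column by column from the right: bit + bit + carry-in; write the sum mod 2, carry 1 when the sum is 2 or 3.
carry:  0000010
        0101101
+       0000001
---------------
       00101110
(the carry out of the leftmost column, 0, becomes the leading bit)
Decimal check:
  0101101 = 32 + 8 + 4 + 1 = 45
  0000001 = 1
  45 + 1 = 46, and 00101110 = 32 + 8 + 4 + 2 = 46 ✓



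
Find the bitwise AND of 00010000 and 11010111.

AND: 1 only when both bits are 1
  00010000
& 11010111
----------
  00010000
Decimal: 16 & 215 = 16



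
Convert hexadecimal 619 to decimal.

Expand by place value (powers of 16):
619 = 6 × 16^2 + 1 × 16^1 + 9 × 16^0
= 6 × 256 + 1 × 16 + 9 × 1
= 1536 + 16 + 9
= 1561



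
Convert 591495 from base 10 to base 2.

Using repeated division by 2:
591495 ÷ 2 = 295747 remainder 1
295747 ÷ 2 = 147873 remainder 1
147873 ÷ 2 = 73936 remainder 1
73936 ÷ 2 = 36968 remainder 0
36968 ÷ 2 = 18484 remainder 0
18484 ÷ 2 = 9242 remainder 0
9242 ÷ 2 = 4621 remainder 0
4621 ÷ 2 = 2310 remainder 1
2310 ÷ 2 = 1155 remainder 0
1155 ÷ 2 = 577 remainder 1
577 ÷ 2 = 288 remainder 1
288 ÷ 2 = 144 remainder 0
144 ÷ 2 = 72 remainder 0
72 ÷ 2 = 36 remainder 0
36 ÷ 2 = 18 remainder 0
18 ÷ 2 = 9 remainder 0
9 ÷ 2 = 4 remainder 1
4 ÷ 2 = 2 remainder 0
2 ÷ 2 = 1 remainder 0
1 ÷ 2 = 0 remainder 1
Reading remainders bottom to top: 10010000011010000111



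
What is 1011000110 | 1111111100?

OR: 1 when either bit is 1
  1011000110
| 1111111100
------------
  1111111110
Decimal: 710 | 1020 = 1022



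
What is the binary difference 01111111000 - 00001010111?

Method 1 - Direct subtraction (column by column from the right: bit − bit − borrow-in; if negative, add 2 and borrow 1 from the next column):
borrow: 00000001110
        01111111000
-       00001010111
-------------------
        01110100001

Method 2 - Add two's complement:
Two's complement of 00001010111: invert → 11110101000, add 1 → 11110101001
  01111111000
+ 11110101001
-------------
 101110100001  (end carry out of the top bit = 1)
Discarding the end carry: 01110100001
Decimal check:
  01111111000 = 512 + 256 + 128 + 64 + 32 + 16 + 8 = 1016
  00001010111 = 64 + 16 + 4 + 2 + 1 = 87
  1016 - 87 = 929, and 01110100001 = 512 + 256 + 128 + 32 + 1 = 929 ✓



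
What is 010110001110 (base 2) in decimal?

Sum of powers of 2 for each 1-bit:
2^1 + 2^2 + 2^3 + 2^7 + 2^8 + 2^10
= 2 + 4 + 8 + 128 + 256 + 1024
= 1422



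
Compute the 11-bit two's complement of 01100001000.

Original: 01100001000
Step 1 - Invert all bits: 10011110111
Step 2 - Add 1: 10011111000
Verification: 01100001000 + 10011111000 = 100000000000; discarding the end carry (carry out of the top bit) leaves the 11-bit value 00000000000, as required for x + (-x)



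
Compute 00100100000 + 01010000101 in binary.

Add column by column from the right: bit + bit + carry-in; write the sum mod 2, carry 1 when the sum is 2 or 3.
carry:  00000000000
        00100100000
+       01010000101
-------------------
       001110100101
(the carry out of the leftmost column, 0, becomes the leading bit)
Decimal check:
  00100100000 = 256 + 32 = 288
  01010000101 = 512 + 128 + 4 + 1 = 645
  288 + 645 = 933, and 001110100101 = 512 + 256 + 128 + 32 + 4 + 1 = 933 ✓



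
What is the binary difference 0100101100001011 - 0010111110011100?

Method 1 - Direct subtraction (column by column from the right: bit − bit − borrow-in; if negative, add 2 and borrow 1 from the next column):
borrow: 0111111111111000
        0100101100001011
-       0010111110011100
------------------------
        0001101101101111

Method 2 - Add two's complement:
Two's complement of 0010111110011100: invert → 1101000001100011, add 1 → 1101000001100100
  0100101100001011
+ 1101000001100100
------------------
 10001101101101111  (end carry out of the top bit = 1)
Discarding the end carry: 0001101101101111
Decimal check:
  0100101100001011 = 16384 + 2048 + 512 + 256 + 8 + 2 + 1 = 19211
  0010111110011100 = 8192 + 2048 + 1024 + 512 + 256 + 128 + 16 + 8 + 4 = 12188
  19211 - 12188 = 7023, and 0001101101101111 = 4096 + 2048 + 512 + 256 + 64 + 32 + 8 + 4 + 2 + 1 = 7023 ✓



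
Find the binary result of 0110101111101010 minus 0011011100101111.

Method 1 - Direct subtraction (column by column from the right: bit − bit − borrow-in; if negative, add 2 and borrow 1 from the next column):
borrow: 0110100001111110
        0110101111101010
-       0011011100101111
------------------------
        0011010010111011

Method 2 - Add two's complement:
Two's complement of 0011011100101111: invert → 1100100011010000, add 1 → 1100100011010001
  0110101111101010
+ 1100100011010001
------------------
 10011010010111011  (end carry out of the top bit = 1)
Discarding the end carry: 0011010010111011
Decimal check:
  0110101111101010 = 16384 + 8192 + 2048 + 512 + 256 + 128 + 64 + 32 + 8 + 2 = 27626
  0011011100101111 = 8192 + 4096 + 1024 + 512 + 256 + 32 + 8 + 4 + 2 + 1 = 14127
  27626 - 14127 = 13499, and 0011010010111011 = 8192 + 4096 + 1024 + 128 + 32 + 16 + 8 + 2 + 1 = 13499 ✓



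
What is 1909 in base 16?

Using repeated division by 16 (digits 10–15 are A–F):
1909 ÷ 16 = 119 remainder 5
119 ÷ 16 = 7 remainder 7
7 ÷ 16 = 0 remainder 7
Reading remainders bottom to top: 775



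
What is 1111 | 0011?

OR: 1 when either bit is 1
  1111
| 0011
------
  1111
Decimal: 15 | 3 = 15



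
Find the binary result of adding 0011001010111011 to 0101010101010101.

Add column by column from the right: bit + bit + carry-in; write the sum mod 2, carry 1 when the sum is 2 or 3.
carry:  1110111111111110
        0011001010111011
+       0101010101010101
------------------------
       01000100000010000
(the carry out of the leftmost column, 0, becomes the leading bit)
Decimal check:
  0011001010111011 = 8192 + 4096 + 512 + 128 + 32 + 16 + 8 + 2 + 1 = 12987
  0101010101010101 = 16384 + 4096 + 1024 + 256 + 64 + 16 + 4 + 1 = 21845
  12987 + 21845 = 34832, and 01000100000010000 = 32768 + 2048 + 16 = 34832 ✓



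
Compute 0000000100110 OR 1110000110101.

OR: 1 when either bit is 1
  0000000100110
| 1110000110101
---------------
  1110000110111
Decimal: 38 | 7221 = 7223



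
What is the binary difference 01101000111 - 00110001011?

Method 1 - Direct subtraction (column by column from the right: bit − bit − borrow-in; if negative, add 2 and borrow 1 from the next column):
borrow: 01101110000
        01101000111
-       00110001011
-------------------
        00110111100

Method 2 - Add two's complement:
Two's complement of 00110001011: invert → 11001110100, add 1 → 11001110101
  01101000111
+ 11001110101
-------------
 100110111100  (end carry out of the top bit = 1)
Discarding the end carry: 00110111100
Decimal check:
  01101000111 = 512 + 256 + 64 + 4 + 2 + 1 = 839
  00110001011 = 256 + 128 + 8 + 2 + 1 = 395
  839 - 395 = 444, and 00110111100 = 256 + 128 + 32 + 16 + 8 + 4 = 444 ✓



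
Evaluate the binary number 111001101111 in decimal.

Sum of powers of 2 for each 1-bit:
2^0 + 2^1 + 2^2 + 2^3 + 2^5 + 2^6 + 2^9 + 2^10 + 2^11
= 1 + 2 + 4 + 8 + 32 + 64 + 512 + 1024 + 2048
= 3695



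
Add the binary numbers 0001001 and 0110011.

Add column by column from the right: bit + bit + carry-in; write the sum mod 2, carry 1 when the sum is 2 or 3.
carry:  0000110
        0001001
+       0110011
---------------
       00111100
(the carry out of the leftmost column, 0, becomes the leading bit)
Decimal check:
  0001001 = 8 + 1 = 9
  0110011 = 32 + 16 + 2 + 1 = 51
  9 + 51 = 60, and 00111100 = 32 + 16 + 8 + 4 = 60 ✓



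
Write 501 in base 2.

Using repeated division by 2:
501 ÷ 2 = 250 remainder 1
250 ÷ 2 = 125 remainder 0
125 ÷ 2 = 62 remainder 1
62 ÷ 2 = 31 remainder 0
31 ÷ 2 = 15 remainder 1
15 ÷ 2 = 7 remainder 1
7 ÷ 2 = 3 remainder 1
3 ÷ 2 = 1 remainder 1
1 ÷ 2 = 0 remainder 1
Reading remainders bottom to top: 111110101



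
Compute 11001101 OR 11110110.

OR: 1 when either bit is 1
  11001101
| 11110110
----------
  11111111
Decimal: 205 | 246 = 255



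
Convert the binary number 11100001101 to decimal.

Sum of powers of 2 for each 1-bit:
2^0 + 2^2 + 2^3 + 2^8 + 2^9 + 2^10
= 1 + 4 + 8 + 256 + 512 + 1024
= 1805



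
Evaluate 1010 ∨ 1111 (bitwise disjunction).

OR: 1 when either bit is 1
  1010
| 1111
------
  1111
Decimal: 10 | 15 = 15



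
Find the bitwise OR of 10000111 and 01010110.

OR: 1 when either bit is 1
  10000111
| 01010110
----------
  11010111
Decimal: 135 | 86 = 215



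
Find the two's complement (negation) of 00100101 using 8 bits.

Original: 00100101
Step 1 - Invert all bits: 11011010
Step 2 - Add 1: 11011011
Verification: 00100101 + 11011011 = 100000000; discarding the end carry (carry out of the top bit) leaves the 8-bit value 00000000, as required for x + (-x)



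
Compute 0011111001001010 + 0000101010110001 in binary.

Add column by column from the right: bit + bit + carry-in; write the sum mod 2, carry 1 when the sum is 2 or 3.
carry:  0111110000000000
        0011111001001010
+       0000101010110001
------------------------
       00100100011111011
(the carry out of the leftmost column, 0, becomes the leading bit)
Decimal check:
  0011111001001010 = 8192 + 4096 + 2048 + 1024 + 512 + 64 + 8 + 2 = 15946
  0000101010110001 = 2048 + 512 + 128 + 32 + 16 + 1 = 2737
  15946 + 2737 = 18683, and 00100100011111011 = 16384 + 2048 + 128 + 64 + 32 + 16 + 8 + 2 + 1 = 18683 ✓



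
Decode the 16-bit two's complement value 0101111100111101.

Binary: 0101111100111101
Sign bit: 0 (non-negative)
Read directly as an unsigned value:
0101111100111101 = 16384 + 4096 + 2048 + 1024 + 512 + 256 + 32 + 16 + 8 + 4 + 1 = 24381
Value: 24381



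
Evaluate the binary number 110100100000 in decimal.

Sum of powers of 2 for each 1-bit:
2^5 + 2^8 + 2^10 + 2^11
= 32 + 256 + 1024 + 2048
= 3360



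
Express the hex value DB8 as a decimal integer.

Expand by place value (powers of 16):
Digit values: D = 13, B = 11
DB8 = 13 × 16^2 + 11 × 16^1 + 8 × 16^0
= 13 × 256 + 11 × 16 + 8 × 1
= 3328 + 176 + 8
= 3512



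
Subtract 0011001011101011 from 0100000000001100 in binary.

Method 1 - Direct subtraction (column by column from the right: bit − bit − borrow-in; if negative, add 2 and borrow 1 from the next column):
borrow: 0111111111000110
        0100000000001100
-       0011001011101011
------------------------
        0000110100100001

Method 2 - Add two's complement:
Two's complement of 0011001011101011: invert → 1100110100010100, add 1 → 1100110100010101
  0100000000001100
+ 1100110100010101
------------------
 10000110100100001  (end carry out of the top bit = 1)
Discarding the end carry: 0000110100100001
Decimal check:
  0100000000001100 = 16384 + 8 + 4 = 16396
  0011001011101011 = 8192 + 4096 + 512 + 128 + 64 + 32 + 8 + 2 + 1 = 13035
  16396 - 13035 = 3361, and 0000110100100001 = 2048 + 1024 + 256 + 32 + 1 = 3361 ✓



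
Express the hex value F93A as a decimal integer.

Expand by place value (powers of 16):
Digit values: F = 15, A = 10
F93A = 15 × 16^3 + 9 × 16^2 + 3 × 16^1 + 10 × 16^0
= 15 × 4096 + 9 × 256 + 3 × 16 + 10 × 1
= 61440 + 2304 + 48 + 10
= 63802



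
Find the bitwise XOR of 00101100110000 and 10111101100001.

XOR: 1 when bits differ
  00101100110000
^ 10111101100001
----------------
  10010001010001
Decimal: 2864 ^ 12129 = 9297



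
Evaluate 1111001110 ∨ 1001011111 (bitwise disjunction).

OR: 1 when either bit is 1
  1111001110
| 1001011111
------------
  1111011111
Decimal: 974 | 607 = 991



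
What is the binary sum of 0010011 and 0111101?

Add column by column from the right: bit + bit + carry-in; write the sum mod 2, carry 1 when the sum is 2 or 3.
carry:  1111110
        0010011
+       0111101
---------------
       01010000
(the carry out of the leftmost column, 0, becomes the leading bit)
Decimal check:
  0010011 = 16 + 2 + 1 = 19
  0111101 = 32 + 16 + 8 + 4 + 1 = 61
  19 + 61 = 80, and 01010000 = 64 + 16 = 80 ✓



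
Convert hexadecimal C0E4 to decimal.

Expand by place value (powers of 16):
Digit values: C = 12, E = 14
C0E4 = 12 × 16^3 + 0 × 16^2 + 14 × 16^1 + 4 × 16^0
= 12 × 4096 + 0 × 256 + 14 × 16 + 4 × 1
= 49152 + 0 + 224 + 4
= 49380



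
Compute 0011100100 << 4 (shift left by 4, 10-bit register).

Original: 0011100100 (decimal 228)
Shift left by 4 positions
Append 4 zeros on the right and drop the 4 high bits that overflow the 10-bit width
Result: 1001000000 (decimal 576)
Equivalent: 228 << 4 = 228 × 2^4 = 3648, truncated to 10 bits = 576



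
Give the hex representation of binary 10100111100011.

Group into 4-bit nibbles from right:
  0010 = 2
  1001 = 9
  1110 = E
  0011 = 3
Result: 29E3



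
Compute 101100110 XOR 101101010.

XOR: 1 when bits differ
  101100110
^ 101101010
-----------
  000001100
Decimal: 358 ^ 362 = 12



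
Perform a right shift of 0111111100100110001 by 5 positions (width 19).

Original: 0111111100100110001 (decimal 260401)
Shift right by 5 positions
Drop the 5 low bits; fill with zeros on the left
Result: 0000001111111001001 (decimal 8137)
Equivalent: 260401 >> 5 = 260401 ÷ 2^5 = 8137



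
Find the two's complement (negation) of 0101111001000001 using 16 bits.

Original: 0101111001000001
Step 1 - Invert all bits: 1010000110111110
Step 2 - Add 1: 1010000110111111
Verification: 0101111001000001 + 1010000110111111 = 10000000000000000; discarding the end carry (carry out of the top bit) leaves the 16-bit value 0000000000000000, as required for x + (-x)



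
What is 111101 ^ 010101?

XOR: 1 when bits differ
  111101
^ 010101
--------
  101000
Decimal: 61 ^ 21 = 40



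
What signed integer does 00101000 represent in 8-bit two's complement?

Binary: 00101000
Sign bit: 0 (non-negative)
Read directly as an unsigned value:
00101000 = 32 + 8 = 40
Value: 40



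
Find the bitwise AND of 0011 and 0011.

AND: 1 only when both bits are 1
  0011
& 0011
------
  0011
Decimal: 3 & 3 = 3



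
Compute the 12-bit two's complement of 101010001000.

Original (sign bit 1, negative): 101010001000
Step 1 - Invert all bits: 010101110111
Step 2 - Add 1: 010101111000
Verification: 101010001000 + 010101111000 = 1000000000000; discarding the end carry (carry out of the top bit) leaves the 12-bit value 000000000000, as required for x + (-x)



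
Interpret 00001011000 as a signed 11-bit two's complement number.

Binary: 00001011000
Sign bit: 0 (non-negative)
Read directly as an unsigned value:
00001011000 = 64 + 16 + 8 = 88
Value: 88



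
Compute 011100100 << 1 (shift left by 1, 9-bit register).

Original: 011100100 (decimal 228)
Shift left by 1 position
Append 1 zero on the right
Result: 111001000 (decimal 456)
Equivalent: 228 << 1 = 228 × 2^1 = 456



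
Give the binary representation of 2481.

Using repeated division by 2:
2481 ÷ 2 = 1240 remainder 1
1240 ÷ 2 = 620 remainder 0
620 ÷ 2 = 310 remainder 0
310 ÷ 2 = 155 remainder 0
155 ÷ 2 = 77 remainder 1
77 ÷ 2 = 38 remainder 1
38 ÷ 2 = 19 remainder 0
19 ÷ 2 = 9 remainder 1
9 ÷ 2 = 4 remainder 1
4 ÷ 2 = 2 remainder 0
2 ÷ 2 = 1 remainder 0
1 ÷ 2 = 0 remainder 1
Reading remainders bottom to top: 100110110001



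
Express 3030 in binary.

Using repeated division by 2:
3030 ÷ 2 = 1515 remainder 0
1515 ÷ 2 = 757 remainder 1
757 ÷ 2 = 378 remainder 1
378 ÷ 2 = 189 remainder 0
189 ÷ 2 = 94 remainder 1
94 ÷ 2 = 47 remainder 0
47 ÷ 2 = 23 remainder 1
23 ÷ 2 = 11 remainder 1
11 ÷ 2 = 5 remainder 1
5 ÷ 2 = 2 remainder 1
2 ÷ 2 = 1 remainder 0
1 ÷ 2 = 0 remainder 1
Reading remainders bottom to top: 101111010110



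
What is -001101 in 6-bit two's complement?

Original: 001101
Step 1 - Invert all bits: 110010
Step 2 - Add 1: 110011
Verification: 001101 + 110011 = 1000000; discarding the end carry (carry out of the top bit) leaves the 6-bit value 000000, as required for x + (-x)



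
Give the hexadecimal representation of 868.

Using repeated division by 16 (digits 10–15 are A–F):
868 ÷ 16 = 54 remainder 4
54 ÷ 16 = 3 remainder 6
3 ÷ 16 = 0 remainder 3
Reading remainders bottom to top: 364



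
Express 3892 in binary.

Using repeated division by 2:
3892 ÷ 2 = 1946 remainder 0
1946 ÷ 2 = 973 remainder 0
973 ÷ 2 = 486 remainder 1
486 ÷ 2 = 243 remainder 0
243 ÷ 2 = 121 remainder 1
121 ÷ 2 = 60 remainder 1
60 ÷ 2 = 30 remainder 0
30 ÷ 2 = 15 remainder 0
15 ÷ 2 = 7 remainder 1
7 ÷ 2 = 3 remainder 1
3 ÷ 2 = 1 remainder 1
1 ÷ 2 = 0 remainder 1
Reading remainders bottom to top: 111100110100



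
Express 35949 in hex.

Using repeated division by 16 (digits 10–15 are A–F):
35949 ÷ 16 = 2246 remainder 13 (D)
2246 ÷ 16 = 140 remainder 6
140 ÷ 16 = 8 remainder 12 (C)
8 ÷ 16 = 0 remainder 8
Reading remainders bottom to top: 8C6D



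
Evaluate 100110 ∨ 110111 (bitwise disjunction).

OR: 1 when either bit is 1
  100110
| 110111
--------
  110111
Decimal: 38 | 55 = 55



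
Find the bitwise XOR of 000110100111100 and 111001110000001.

XOR: 1 when bits differ
  000110100111100
^ 111001110000001
-----------------
  111111010111101
Decimal: 3388 ^ 29569 = 32445



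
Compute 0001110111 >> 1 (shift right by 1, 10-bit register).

Original: 0001110111 (decimal 119)
Shift right by 1 position
Drop the 1 low bit; fill with zero on the left
Result: 0000111011 (decimal 59)
Equivalent: 119 >> 1 = 119 ÷ 2^1 = 59



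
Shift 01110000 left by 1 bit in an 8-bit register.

Original: 01110000 (decimal 112)
Shift left by 1 position
Append 1 zero on the right
Result: 11100000 (decimal 224)
Equivalent: 112 << 1 = 112 × 2^1 = 224



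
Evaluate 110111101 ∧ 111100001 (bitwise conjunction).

AND: 1 only when both bits are 1
  110111101
& 111100001
-----------
  110100001
Decimal: 445 & 481 = 417



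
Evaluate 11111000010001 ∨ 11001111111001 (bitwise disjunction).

OR: 1 when either bit is 1
  11111000010001
| 11001111111001
----------------
  11111111111001
Decimal: 15889 | 13305 = 16377



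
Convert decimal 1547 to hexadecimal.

Using repeated division by 16 (digits 10–15 are A–F):
1547 ÷ 16 = 96 remainder 11 (B)
96 ÷ 16 = 6 remainder 0
6 ÷ 16 = 0 remainder 6
Reading remainders bottom to top: 60B



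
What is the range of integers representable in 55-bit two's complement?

For 55-bit two's complement:
Minimum: -2^54 = -18014398509481984
Maximum: 2^54 - 1 = 18014398509481983



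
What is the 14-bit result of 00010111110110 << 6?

Original: 00010111110110 (decimal 1526)
Shift left by 6 positions
Append 6 zeros on the right and drop the 6 high bits that overflow the 14-bit width
Result: 11110110000000 (decimal 15744)
Equivalent: 1526 << 6 = 1526 × 2^6 = 97664, truncated to 14 bits = 15744



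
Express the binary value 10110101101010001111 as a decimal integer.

Sum of powers of 2 for each 1-bit:
2^0 + 2^1 + 2^2 + 2^3 + 2^7 + 2^9 + 2^11 + 2^12 + 2^14 + 2^16 + 2^17 + 2^19
= 1 + 2 + 4 + 8 + 128 + 512 + 2048 + 4096 + 16384 + 65536 + 131072 + 524288
= 744079



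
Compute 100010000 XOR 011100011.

XOR: 1 when bits differ
  100010000
^ 011100011
-----------
  111110011
Decimal: 272 ^ 227 = 499



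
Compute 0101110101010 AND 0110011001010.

AND: 1 only when both bits are 1
  0101110101010
& 0110011001010
---------------
  0100010001010
Decimal: 2986 & 3274 = 2186



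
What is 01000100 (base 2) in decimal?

Sum of powers of 2 for each 1-bit:
2^2 + 2^6
= 4 + 64
= 68



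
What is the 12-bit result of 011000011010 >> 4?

Original: 011000011010 (decimal 1562)
Shift right by 4 positions
Drop the 4 low bits; fill with zeros on the left
Result: 000001100001 (decimal 97)
Equivalent: 1562 >> 4 = 1562 ÷ 2^4 = 97



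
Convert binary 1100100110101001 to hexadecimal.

Group into 4-bit nibbles from right:
  1100 = C
  1001 = 9
  1010 = A
  1001 = 9
Result: C9A9



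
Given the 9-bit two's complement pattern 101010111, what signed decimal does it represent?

Binary: 101010111
Sign bit: 1 (negative)
Invert: 010101000
Add 1:  010101001
Magnitude: 010101001 = 128 + 32 + 8 + 1 = 169
Value: -169



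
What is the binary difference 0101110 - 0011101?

Method 1 - Direct subtraction (column by column from the right: bit − bit − borrow-in; if negative, add 2 and borrow 1 from the next column):
borrow: 0100010
        0101110
-       0011101
---------------
        0010001

Method 2 - Add two's complement:
Two's complement of 0011101: invert → 1100010, add 1 → 1100011
  0101110
+ 1100011
---------
 10010001  (end carry out of the top bit = 1)
Discarding the end carry: 0010001
Decimal check:
  0101110 = 32 + 8 + 4 + 2 = 46
  0011101 = 16 + 8 + 4 + 1 = 29
  46 - 29 = 17, and 0010001 = 16 + 1 = 17 ✓



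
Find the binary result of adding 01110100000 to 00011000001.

Add column by column from the right: bit + bit + carry-in; write the sum mod 2, carry 1 when the sum is 2 or 3.
carry:  11100000000
        01110100000
+       00011000001
-------------------
       010001100001
(the carry out of the leftmost column, 0, becomes the leading bit)
Decimal check:
  01110100000 = 512 + 256 + 128 + 32 = 928
  00011000001 = 128 + 64 + 1 = 193
  928 + 193 = 1121, and 010001100001 = 1024 + 64 + 32 + 1 = 1121 ✓



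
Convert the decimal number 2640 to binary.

Using repeated division by 2:
2640 ÷ 2 = 1320 remainder 0
1320 ÷ 2 = 660 remainder 0
660 ÷ 2 = 330 remainder 0
330 ÷ 2 = 165 remainder 0
165 ÷ 2 = 82 remainder 1
82 ÷ 2 = 41 remainder 0
41 ÷ 2 = 20 remainder 1
20 ÷ 2 = 10 remainder 0
10 ÷ 2 = 5 remainder 0
5 ÷ 2 = 2 remainder 1
2 ÷ 2 = 1 remainder 0
1 ÷ 2 = 0 remainder 1
Reading remainders bottom to top: 101001010000



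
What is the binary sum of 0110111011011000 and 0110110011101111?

Add column by column from the right: bit + bit + carry-in; write the sum mod 2, carry 1 when the sum is 2 or 3.
carry:  1101100111110000
        0110111011011000
+       0110110011101111
------------------------
       01101101111000111
(the carry out of the leftmost column, 0, becomes the leading bit)
Decimal check:
  0110111011011000 = 16384 + 8192 + 2048 + 1024 + 512 + 128 + 64 + 16 + 8 = 28376
  0110110011101111 = 16384 + 8192 + 2048 + 1024 + 128 + 64 + 32 + 8 + 4 + 2 + 1 = 27887
  28376 + 27887 = 56263, and 01101101111000111 = 32768 + 16384 + 4096 + 2048 + 512 + 256 + 128 + 64 + 4 + 2 + 1 = 56263 ✓



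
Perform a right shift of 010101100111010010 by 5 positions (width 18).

Original: 010101100111010010 (decimal 88530)
Shift right by 5 positions
Drop the 5 low bits; fill with zeros on the left
Result: 000000101011001110 (decimal 2766)
Equivalent: 88530 >> 5 = 88530 ÷ 2^5 = 2766



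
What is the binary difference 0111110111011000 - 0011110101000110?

Method 1 - Direct subtraction (column by column from the right: bit − bit − borrow-in; if negative, add 2 and borrow 1 from the next column):
borrow: 0000000000001100
        0111110111011000
-       0011110101000110
------------------------
        0100000010010010

Method 2 - Add two's complement:
Two's complement of 0011110101000110: invert → 1100001010111001, add 1 → 1100001010111010
  0111110111011000
+ 1100001010111010
------------------
 10100000010010010  (end carry out of the top bit = 1)
Discarding the end carry: 0100000010010010
Decimal check:
  0111110111011000 = 16384 + 8192 + 4096 + 2048 + 1024 + 256 + 128 + 64 + 16 + 8 = 32216
  0011110101000110 = 8192 + 4096 + 2048 + 1024 + 256 + 64 + 4 + 2 = 15686
  32216 - 15686 = 16530, and 0100000010010010 = 16384 + 128 + 16 + 2 = 16530 ✓



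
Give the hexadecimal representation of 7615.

Using repeated division by 16 (digits 10–15 are A–F):
7615 ÷ 16 = 475 remainder 15 (F)
475 ÷ 16 = 29 remainder 11 (B)
29 ÷ 16 = 1 remainder 13 (D)
1 ÷ 16 = 0 remainder 1
Reading remainders bottom to top: 1DBF



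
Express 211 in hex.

Using repeated division by 16 (digits 10–15 are A–F):
211 ÷ 16 = 13 remainder 3
13 ÷ 16 = 0 remainder 13 (D)
Reading remainders bottom to top: D3



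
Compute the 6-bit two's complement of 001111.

Original: 001111
Step 1 - Invert all bits: 110000
Step 2 - Add 1: 110001
Verification: 001111 + 110001 = 1000000; discarding the end carry (carry out of the top bit) leaves the 6-bit value 000000, as required for x + (-x)



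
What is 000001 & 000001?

AND: 1 only when both bits are 1
  000001
& 000001
--------
  000001
Decimal: 1 & 1 = 1



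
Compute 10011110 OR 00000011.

OR: 1 when either bit is 1
  10011110
| 00000011
----------
  10011111
Decimal: 158 | 3 = 159



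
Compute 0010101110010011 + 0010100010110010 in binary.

Add column by column from the right: bit + bit + carry-in; write the sum mod 2, carry 1 when the sum is 2 or 3.
carry:  0101011101100100
        0010101110010011
+       0010100010110010
------------------------
       00101010001000101
(the carry out of the leftmost column, 0, becomes the leading bit)
Decimal check:
  0010101110010011 = 8192 + 2048 + 512 + 256 + 128 + 16 + 2 + 1 = 11155
  0010100010110010 = 8192 + 2048 + 128 + 32 + 16 + 2 = 10418
  11155 + 10418 = 21573, and 00101010001000101 = 16384 + 4096 + 1024 + 64 + 4 + 1 = 21573 ✓



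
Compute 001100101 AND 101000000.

AND: 1 only when both bits are 1
  001100101
& 101000000
-----------
  001000000
Decimal: 101 & 320 = 64



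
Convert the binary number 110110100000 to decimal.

Sum of powers of 2 for each 1-bit:
2^5 + 2^7 + 2^8 + 2^10 + 2^11
= 32 + 128 + 256 + 1024 + 2048
= 3488



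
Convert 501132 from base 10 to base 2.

Using repeated division by 2:
501132 ÷ 2 = 250566 remainder 0
250566 ÷ 2 = 125283 remainder 0
125283 ÷ 2 = 62641 remainder 1
62641 ÷ 2 = 31320 remainder 1
31320 ÷ 2 = 15660 remainder 0
15660 ÷ 2 = 7830 remainder 0
7830 ÷ 2 = 3915 remainder 0
3915 ÷ 2 = 1957 remainder 1
1957 ÷ 2 = 978 remainder 1
978 ÷ 2 = 489 remainder 0
489 ÷ 2 = 244 remainder 1
244 ÷ 2 = 122 remainder 0
122 ÷ 2 = 61 remainder 0
61 ÷ 2 = 30 remainder 1
30 ÷ 2 = 15 remainder 0
15 ÷ 2 = 7 remainder 1
7 ÷ 2 = 3 remainder 1
3 ÷ 2 = 1 remainder 1
1 ÷ 2 = 0 remainder 1
Reading remainders bottom to top: 1111010010110001100



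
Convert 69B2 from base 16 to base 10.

Expand by place value (powers of 16):
Digit values: B = 11
69B2 = 6 × 16^3 + 9 × 16^2 + 11 × 16^1 + 2 × 16^0
= 6 × 4096 + 9 × 256 + 11 × 16 + 2 × 1
= 24576 + 2304 + 176 + 2
= 27058



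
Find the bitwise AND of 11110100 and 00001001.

AND: 1 only when both bits are 1
  11110100
& 00001001
----------
  00000000
Decimal: 244 & 9 = 0



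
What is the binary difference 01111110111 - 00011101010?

Method 1 - Direct subtraction (column by column from the right: bit − bit − borrow-in; if negative, add 2 and borrow 1 from the next column):
borrow: 00000010000
        01111110111
-       00011101010
-------------------
        01100001101

Method 2 - Add two's complement:
Two's complement of 00011101010: invert → 11100010101, add 1 → 11100010110
  01111110111
+ 11100010110
-------------
 101100001101  (end carry out of the top bit = 1)
Discarding the end carry: 01100001101
Decimal check:
  01111110111 = 512 + 256 + 128 + 64 + 32 + 16 + 4 + 2 + 1 = 1015
  00011101010 = 128 + 64 + 32 + 8 + 2 = 234
  1015 - 234 = 781, and 01100001101 = 512 + 256 + 8 + 4 + 1 = 781 ✓



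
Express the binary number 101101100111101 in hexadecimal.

Group into 4-bit nibbles from right:
  0101 = 5
  1011 = B
  0011 = 3
  1101 = D
Result: 5B3D



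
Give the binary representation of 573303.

Using repeated division by 2:
573303 ÷ 2 = 286651 remainder 1
286651 ÷ 2 = 143325 remainder 1
143325 ÷ 2 = 71662 remainder 1
71662 ÷ 2 = 35831 remainder 0
35831 ÷ 2 = 17915 remainder 1
17915 ÷ 2 = 8957 remainder 1
8957 ÷ 2 = 4478 remainder 1
4478 ÷ 2 = 2239 remainder 0
2239 ÷ 2 = 1119 remainder 1
1119 ÷ 2 = 559 remainder 1
559 ÷ 2 = 279 remainder 1
279 ÷ 2 = 139 remainder 1
139 ÷ 2 = 69 remainder 1
69 ÷ 2 = 34 remainder 1
34 ÷ 2 = 17 remainder 0
17 ÷ 2 = 8 remainder 1
8 ÷ 2 = 4 remainder 0
4 ÷ 2 = 2 remainder 0
2 ÷ 2 = 1 remainder 0
1 ÷ 2 = 0 remainder 1
Reading remainders bottom to top: 10001011111101110111



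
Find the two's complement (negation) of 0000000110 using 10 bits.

Original: 0000000110
Step 1 - Invert all bits: 1111111001
Step 2 - Add 1: 1111111010
Verification: 0000000110 + 1111111010 = 10000000000; discarding the end carry (carry out of the top bit) leaves the 10-bit value 0000000000, as required for x + (-x)



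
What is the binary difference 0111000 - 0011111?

Method 1 - Direct subtraction (column by column from the right: bit − bit − borrow-in; if negative, add 2 and borrow 1 from the next column):
borrow: 0111110
        0111000
-       0011111
---------------
        0011001

Method 2 - Add two's complement:
Two's complement of 0011111: invert → 1100000, add 1 → 1100001
  0111000
+ 1100001
---------
 10011001  (end carry out of the top bit = 1)
Discarding the end carry: 0011001
Decimal check:
  0111000 = 32 + 16 + 8 = 56
  0011111 = 16 + 8 + 4 + 2 + 1 = 31
  56 - 31 = 25, and 0011001 = 16 + 8 + 1 = 25 ✓



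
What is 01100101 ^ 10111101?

XOR: 1 when bits differ
  01100101
^ 10111101
----------
  11011000
Decimal: 101 ^ 189 = 216



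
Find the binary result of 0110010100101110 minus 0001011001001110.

Method 1 - Direct subtraction (column by column from the right: bit − bit − borrow-in; if negative, add 2 and borrow 1 from the next column):
borrow: 0011110110000000
        0110010100101110
-       0001011001001110
------------------------
        0100111011100000

Method 2 - Add two's complement:
Two's complement of 0001011001001110: invert → 1110100110110001, add 1 → 1110100110110010
  0110010100101110
+ 1110100110110010
------------------
 10100111011100000  (end carry out of the top bit = 1)
Discarding the end carry: 0100111011100000
Decimal check:
  0110010100101110 = 16384 + 8192 + 1024 + 256 + 32 + 8 + 4 + 2 = 25902
  0001011001001110 = 4096 + 1024 + 512 + 64 + 8 + 4 + 2 = 5710
  25902 - 5710 = 20192, and 0100111011100000 = 16384 + 2048 + 1024 + 512 + 128 + 64 + 32 = 20192 ✓



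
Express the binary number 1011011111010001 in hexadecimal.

Group into 4-bit nibbles from right:
  1011 = B
  0111 = 7
  1101 = D
  0001 = 1
Result: B7D1



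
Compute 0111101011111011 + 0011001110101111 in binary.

Add column by column from the right: bit + bit + carry-in; write the sum mod 2, carry 1 when the sum is 2 or 3.
carry:  1110011111111110
        0111101011111011
+       0011001110101111
------------------------
       01010111010101010
(the carry out of the leftmost column, 0, becomes the leading bit)
Decimal check:
  0111101011111011 = 16384 + 8192 + 4096 + 2048 + 512 + 128 + 64 + 32 + 16 + 8 + 2 + 1 = 31483
  0011001110101111 = 8192 + 4096 + 512 + 256 + 128 + 32 + 8 + 4 + 2 + 1 = 13231
  31483 + 13231 = 44714, and 01010111010101010 = 32768 + 8192 + 2048 + 1024 + 512 + 128 + 32 + 8 + 2 = 44714 ✓



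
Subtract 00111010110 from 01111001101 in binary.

Method 1 - Direct subtraction (column by column from the right: bit − bit − borrow-in; if negative, add 2 and borrow 1 from the next column):
borrow: 01111101100
        01111001101
-       00111010110
-------------------
        00111110111

Method 2 - Add two's complement:
Two's complement of 00111010110: invert → 11000101001, add 1 → 11000101010
  01111001101
+ 11000101010
-------------
 100111110111  (end carry out of the top bit = 1)
Discarding the end carry: 00111110111
Decimal check:
  01111001101 = 512 + 256 + 128 + 64 + 8 + 4 + 1 = 973
  00111010110 = 256 + 128 + 64 + 16 + 4 + 2 = 470
  973 - 470 = 503, and 00111110111 = 256 + 128 + 64 + 32 + 16 + 4 + 2 + 1 = 503 ✓



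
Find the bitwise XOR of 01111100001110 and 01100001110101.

XOR: 1 when bits differ
  01111100001110
^ 01100001110101
----------------
  00011101111011
Decimal: 7950 ^ 6261 = 1915



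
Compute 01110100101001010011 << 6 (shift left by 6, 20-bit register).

Original: 01110100101001010011 (decimal 477779)
Shift left by 6 positions
Append 6 zeros on the right and drop the 6 high bits that overflow the 20-bit width
Result: 00101001010011000000 (decimal 169152)
Equivalent: 477779 << 6 = 477779 × 2^6 = 30577856, truncated to 20 bits = 169152



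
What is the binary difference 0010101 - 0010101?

Method 1 - Direct subtraction (column by column from the right: bit − bit − borrow-in; if negative, add 2 and borrow 1 from the next column):
borrow: 0000000
        0010101
-       0010101
---------------
        0000000

Method 2 - Add two's complement:
Two's complement of 0010101: invert → 1101010, add 1 → 1101011
  0010101
+ 1101011
---------
 10000000  (end carry out of the top bit = 1)
Discarding the end carry: 0000000
Decimal check:
  0010101 = 16 + 4 + 1 = 21
  0010101 = 16 + 4 + 1 = 21
  21 - 21 = 0, and 0000000 = 0 ✓



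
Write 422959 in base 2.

Using repeated division by 2:
422959 ÷ 2 = 211479 remainder 1
211479 ÷ 2 = 105739 remainder 1
105739 ÷ 2 = 52869 remainder 1
52869 ÷ 2 = 26434 remainder 1
26434 ÷ 2 = 13217 remainder 0
13217 ÷ 2 = 6608 remainder 1
6608 ÷ 2 = 3304 remainder 0
3304 ÷ 2 = 1652 remainder 0
1652 ÷ 2 = 826 remainder 0
826 ÷ 2 = 413 remainder 0
413 ÷ 2 = 206 remainder 1
206 ÷ 2 = 103 remainder 0
103 ÷ 2 = 51 remainder 1
51 ÷ 2 = 25 remainder 1
25 ÷ 2 = 12 remainder 1
12 ÷ 2 = 6 remainder 0
6 ÷ 2 = 3 remainder 0
3 ÷ 2 = 1 remainder 1
1 ÷ 2 = 0 remainder 1
Reading remainders bottom to top: 1100111010000101111



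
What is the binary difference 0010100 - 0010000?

Method 1 - Direct subtraction (column by column from the right: bit − bit − borrow-in; if negative, add 2 and borrow 1 from the next column):
borrow: 0000000
        0010100
-       0010000
---------------
        0000100

Method 2 - Add two's complement:
Two's complement of 0010000: invert → 1101111, add 1 → 1110000
  0010100
+ 1110000
---------
 10000100  (end carry out of the top bit = 1)
Discarding the end carry: 0000100
Decimal check:
  0010100 = 16 + 4 = 20
  0010000 = 16
  20 - 16 = 4, and 0000100 = 4 ✓



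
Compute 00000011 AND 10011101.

AND: 1 only when both bits are 1
  00000011
& 10011101
----------
  00000001
Decimal: 3 & 157 = 1



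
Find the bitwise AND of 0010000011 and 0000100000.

AND: 1 only when both bits are 1
  0010000011
& 0000100000
------------
  0000000000
Decimal: 131 & 32 = 0



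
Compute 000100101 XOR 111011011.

XOR: 1 when bits differ
  000100101
^ 111011011
-----------
  111111110
Decimal: 37 ^ 475 = 510



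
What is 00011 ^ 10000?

XOR: 1 when bits differ
  00011
^ 10000
-------
  10011
Decimal: 3 ^ 16 = 19



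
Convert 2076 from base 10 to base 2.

Using repeated division by 2:
2076 ÷ 2 = 1038 remainder 0
1038 ÷ 2 = 519 remainder 0
519 ÷ 2 = 259 remainder 1
259 ÷ 2 = 129 remainder 1
129 ÷ 2 = 64 remainder 1
64 ÷ 2 = 32 remainder 0
32 ÷ 2 = 16 remainder 0
16 ÷ 2 = 8 remainder 0
8 ÷ 2 = 4 remainder 0
4 ÷ 2 = 2 remainder 0
2 ÷ 2 = 1 remainder 0
1 ÷ 2 = 0 remainder 1
Reading remainders bottom to top: 100000011100



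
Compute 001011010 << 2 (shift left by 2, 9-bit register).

Original: 001011010 (decimal 90)
Shift left by 2 positions
Append 2 zeros on the right
Result: 101101000 (decimal 360)
Equivalent: 90 << 2 = 90 × 2^2 = 360



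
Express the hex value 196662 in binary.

Convert each hex digit to 4 bits:
  1 = 0001
  9 = 1001
  6 = 0110
  6 = 0110
  6 = 0110
  2 = 0010
Concatenate: 000110010110011001100010



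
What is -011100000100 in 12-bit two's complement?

Original: 011100000100
Step 1 - Invert all bits: 100011111011
Step 2 - Add 1: 100011111100
Verification: 011100000100 + 100011111100 = 1000000000000; discarding the end carry (carry out of the top bit) leaves the 12-bit value 000000000000, as required for x + (-x)



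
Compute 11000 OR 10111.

OR: 1 when either bit is 1
  11000
| 10111
-------
  11111
Decimal: 24 | 23 = 31



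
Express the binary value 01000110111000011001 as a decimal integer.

Sum of powers of 2 for each 1-bit:
2^0 + 2^3 + 2^4 + 2^9 + 2^10 + 2^11 + 2^13 + 2^14 + 2^18
= 1 + 8 + 16 + 512 + 1024 + 2048 + 8192 + 16384 + 262144
= 290329



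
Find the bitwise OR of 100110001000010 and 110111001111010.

OR: 1 when either bit is 1
  100110001000010
| 110111001111010
-----------------
  110111001111010
Decimal: 19522 | 28282 = 28282



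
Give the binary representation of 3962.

Using repeated division by 2:
3962 ÷ 2 = 1981 remainder 0
1981 ÷ 2 = 990 remainder 1
990 ÷ 2 = 495 remainder 0
495 ÷ 2 = 247 remainder 1
247 ÷ 2 = 123 remainder 1
123 ÷ 2 = 61 remainder 1
61 ÷ 2 = 30 remainder 1
30 ÷ 2 = 15 remainder 0
15 ÷ 2 = 7 remainder 1
7 ÷ 2 = 3 remainder 1
3 ÷ 2 = 1 remainder 1
1 ÷ 2 = 0 remainder 1
Reading remainders bottom to top: 111101111010



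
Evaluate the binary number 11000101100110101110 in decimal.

Sum of powers of 2 for each 1-bit:
2^1 + 2^2 + 2^3 + 2^5 + 2^7 + 2^8 + 2^11 + 2^12 + 2^14 + 2^18 + 2^19
= 2 + 4 + 8 + 32 + 128 + 256 + 2048 + 4096 + 16384 + 262144 + 524288
= 809390



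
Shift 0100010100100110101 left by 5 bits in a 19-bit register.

Original: 0100010100100110101 (decimal 141621)
Shift left by 5 positions
Append 5 zeros on the right and drop the 5 high bits that overflow the 19-bit width
Result: 1010010011010100000 (decimal 337568)
Equivalent: 141621 << 5 = 141621 × 2^5 = 4531872, truncated to 19 bits = 337568

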